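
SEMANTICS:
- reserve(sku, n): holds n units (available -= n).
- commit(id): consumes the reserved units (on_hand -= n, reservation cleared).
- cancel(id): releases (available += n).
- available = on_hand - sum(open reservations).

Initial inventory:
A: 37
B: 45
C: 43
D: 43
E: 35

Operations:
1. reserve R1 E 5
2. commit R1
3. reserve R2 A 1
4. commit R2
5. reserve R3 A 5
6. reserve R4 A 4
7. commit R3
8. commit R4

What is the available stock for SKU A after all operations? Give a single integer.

Answer: 27

Derivation:
Step 1: reserve R1 E 5 -> on_hand[A=37 B=45 C=43 D=43 E=35] avail[A=37 B=45 C=43 D=43 E=30] open={R1}
Step 2: commit R1 -> on_hand[A=37 B=45 C=43 D=43 E=30] avail[A=37 B=45 C=43 D=43 E=30] open={}
Step 3: reserve R2 A 1 -> on_hand[A=37 B=45 C=43 D=43 E=30] avail[A=36 B=45 C=43 D=43 E=30] open={R2}
Step 4: commit R2 -> on_hand[A=36 B=45 C=43 D=43 E=30] avail[A=36 B=45 C=43 D=43 E=30] open={}
Step 5: reserve R3 A 5 -> on_hand[A=36 B=45 C=43 D=43 E=30] avail[A=31 B=45 C=43 D=43 E=30] open={R3}
Step 6: reserve R4 A 4 -> on_hand[A=36 B=45 C=43 D=43 E=30] avail[A=27 B=45 C=43 D=43 E=30] open={R3,R4}
Step 7: commit R3 -> on_hand[A=31 B=45 C=43 D=43 E=30] avail[A=27 B=45 C=43 D=43 E=30] open={R4}
Step 8: commit R4 -> on_hand[A=27 B=45 C=43 D=43 E=30] avail[A=27 B=45 C=43 D=43 E=30] open={}
Final available[A] = 27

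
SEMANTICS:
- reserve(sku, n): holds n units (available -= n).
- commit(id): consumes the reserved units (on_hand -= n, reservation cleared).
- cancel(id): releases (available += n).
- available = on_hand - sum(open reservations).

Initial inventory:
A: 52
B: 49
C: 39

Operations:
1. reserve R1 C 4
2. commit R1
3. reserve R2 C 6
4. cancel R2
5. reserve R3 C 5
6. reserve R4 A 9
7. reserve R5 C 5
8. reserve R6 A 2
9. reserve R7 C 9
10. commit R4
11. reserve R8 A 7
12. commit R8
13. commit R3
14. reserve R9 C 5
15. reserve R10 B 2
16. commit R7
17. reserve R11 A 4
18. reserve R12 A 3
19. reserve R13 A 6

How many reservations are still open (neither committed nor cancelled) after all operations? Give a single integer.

Step 1: reserve R1 C 4 -> on_hand[A=52 B=49 C=39] avail[A=52 B=49 C=35] open={R1}
Step 2: commit R1 -> on_hand[A=52 B=49 C=35] avail[A=52 B=49 C=35] open={}
Step 3: reserve R2 C 6 -> on_hand[A=52 B=49 C=35] avail[A=52 B=49 C=29] open={R2}
Step 4: cancel R2 -> on_hand[A=52 B=49 C=35] avail[A=52 B=49 C=35] open={}
Step 5: reserve R3 C 5 -> on_hand[A=52 B=49 C=35] avail[A=52 B=49 C=30] open={R3}
Step 6: reserve R4 A 9 -> on_hand[A=52 B=49 C=35] avail[A=43 B=49 C=30] open={R3,R4}
Step 7: reserve R5 C 5 -> on_hand[A=52 B=49 C=35] avail[A=43 B=49 C=25] open={R3,R4,R5}
Step 8: reserve R6 A 2 -> on_hand[A=52 B=49 C=35] avail[A=41 B=49 C=25] open={R3,R4,R5,R6}
Step 9: reserve R7 C 9 -> on_hand[A=52 B=49 C=35] avail[A=41 B=49 C=16] open={R3,R4,R5,R6,R7}
Step 10: commit R4 -> on_hand[A=43 B=49 C=35] avail[A=41 B=49 C=16] open={R3,R5,R6,R7}
Step 11: reserve R8 A 7 -> on_hand[A=43 B=49 C=35] avail[A=34 B=49 C=16] open={R3,R5,R6,R7,R8}
Step 12: commit R8 -> on_hand[A=36 B=49 C=35] avail[A=34 B=49 C=16] open={R3,R5,R6,R7}
Step 13: commit R3 -> on_hand[A=36 B=49 C=30] avail[A=34 B=49 C=16] open={R5,R6,R7}
Step 14: reserve R9 C 5 -> on_hand[A=36 B=49 C=30] avail[A=34 B=49 C=11] open={R5,R6,R7,R9}
Step 15: reserve R10 B 2 -> on_hand[A=36 B=49 C=30] avail[A=34 B=47 C=11] open={R10,R5,R6,R7,R9}
Step 16: commit R7 -> on_hand[A=36 B=49 C=21] avail[A=34 B=47 C=11] open={R10,R5,R6,R9}
Step 17: reserve R11 A 4 -> on_hand[A=36 B=49 C=21] avail[A=30 B=47 C=11] open={R10,R11,R5,R6,R9}
Step 18: reserve R12 A 3 -> on_hand[A=36 B=49 C=21] avail[A=27 B=47 C=11] open={R10,R11,R12,R5,R6,R9}
Step 19: reserve R13 A 6 -> on_hand[A=36 B=49 C=21] avail[A=21 B=47 C=11] open={R10,R11,R12,R13,R5,R6,R9}
Open reservations: ['R10', 'R11', 'R12', 'R13', 'R5', 'R6', 'R9'] -> 7

Answer: 7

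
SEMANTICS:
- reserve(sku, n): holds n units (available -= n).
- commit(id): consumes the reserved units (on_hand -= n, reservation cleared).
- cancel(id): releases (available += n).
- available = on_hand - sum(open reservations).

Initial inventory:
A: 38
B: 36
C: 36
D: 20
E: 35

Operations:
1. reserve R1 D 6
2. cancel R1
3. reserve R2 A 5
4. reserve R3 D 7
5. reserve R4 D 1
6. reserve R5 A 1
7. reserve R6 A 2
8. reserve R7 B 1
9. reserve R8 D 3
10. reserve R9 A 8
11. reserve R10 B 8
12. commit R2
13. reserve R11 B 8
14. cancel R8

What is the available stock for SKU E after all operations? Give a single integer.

Answer: 35

Derivation:
Step 1: reserve R1 D 6 -> on_hand[A=38 B=36 C=36 D=20 E=35] avail[A=38 B=36 C=36 D=14 E=35] open={R1}
Step 2: cancel R1 -> on_hand[A=38 B=36 C=36 D=20 E=35] avail[A=38 B=36 C=36 D=20 E=35] open={}
Step 3: reserve R2 A 5 -> on_hand[A=38 B=36 C=36 D=20 E=35] avail[A=33 B=36 C=36 D=20 E=35] open={R2}
Step 4: reserve R3 D 7 -> on_hand[A=38 B=36 C=36 D=20 E=35] avail[A=33 B=36 C=36 D=13 E=35] open={R2,R3}
Step 5: reserve R4 D 1 -> on_hand[A=38 B=36 C=36 D=20 E=35] avail[A=33 B=36 C=36 D=12 E=35] open={R2,R3,R4}
Step 6: reserve R5 A 1 -> on_hand[A=38 B=36 C=36 D=20 E=35] avail[A=32 B=36 C=36 D=12 E=35] open={R2,R3,R4,R5}
Step 7: reserve R6 A 2 -> on_hand[A=38 B=36 C=36 D=20 E=35] avail[A=30 B=36 C=36 D=12 E=35] open={R2,R3,R4,R5,R6}
Step 8: reserve R7 B 1 -> on_hand[A=38 B=36 C=36 D=20 E=35] avail[A=30 B=35 C=36 D=12 E=35] open={R2,R3,R4,R5,R6,R7}
Step 9: reserve R8 D 3 -> on_hand[A=38 B=36 C=36 D=20 E=35] avail[A=30 B=35 C=36 D=9 E=35] open={R2,R3,R4,R5,R6,R7,R8}
Step 10: reserve R9 A 8 -> on_hand[A=38 B=36 C=36 D=20 E=35] avail[A=22 B=35 C=36 D=9 E=35] open={R2,R3,R4,R5,R6,R7,R8,R9}
Step 11: reserve R10 B 8 -> on_hand[A=38 B=36 C=36 D=20 E=35] avail[A=22 B=27 C=36 D=9 E=35] open={R10,R2,R3,R4,R5,R6,R7,R8,R9}
Step 12: commit R2 -> on_hand[A=33 B=36 C=36 D=20 E=35] avail[A=22 B=27 C=36 D=9 E=35] open={R10,R3,R4,R5,R6,R7,R8,R9}
Step 13: reserve R11 B 8 -> on_hand[A=33 B=36 C=36 D=20 E=35] avail[A=22 B=19 C=36 D=9 E=35] open={R10,R11,R3,R4,R5,R6,R7,R8,R9}
Step 14: cancel R8 -> on_hand[A=33 B=36 C=36 D=20 E=35] avail[A=22 B=19 C=36 D=12 E=35] open={R10,R11,R3,R4,R5,R6,R7,R9}
Final available[E] = 35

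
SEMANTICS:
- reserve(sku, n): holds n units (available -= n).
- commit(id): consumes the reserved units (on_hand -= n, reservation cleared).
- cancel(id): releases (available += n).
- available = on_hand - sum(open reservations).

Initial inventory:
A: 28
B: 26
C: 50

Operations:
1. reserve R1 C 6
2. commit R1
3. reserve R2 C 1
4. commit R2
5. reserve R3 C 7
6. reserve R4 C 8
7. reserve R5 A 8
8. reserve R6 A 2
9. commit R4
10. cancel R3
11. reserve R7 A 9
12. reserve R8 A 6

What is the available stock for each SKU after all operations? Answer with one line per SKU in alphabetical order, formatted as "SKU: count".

Step 1: reserve R1 C 6 -> on_hand[A=28 B=26 C=50] avail[A=28 B=26 C=44] open={R1}
Step 2: commit R1 -> on_hand[A=28 B=26 C=44] avail[A=28 B=26 C=44] open={}
Step 3: reserve R2 C 1 -> on_hand[A=28 B=26 C=44] avail[A=28 B=26 C=43] open={R2}
Step 4: commit R2 -> on_hand[A=28 B=26 C=43] avail[A=28 B=26 C=43] open={}
Step 5: reserve R3 C 7 -> on_hand[A=28 B=26 C=43] avail[A=28 B=26 C=36] open={R3}
Step 6: reserve R4 C 8 -> on_hand[A=28 B=26 C=43] avail[A=28 B=26 C=28] open={R3,R4}
Step 7: reserve R5 A 8 -> on_hand[A=28 B=26 C=43] avail[A=20 B=26 C=28] open={R3,R4,R5}
Step 8: reserve R6 A 2 -> on_hand[A=28 B=26 C=43] avail[A=18 B=26 C=28] open={R3,R4,R5,R6}
Step 9: commit R4 -> on_hand[A=28 B=26 C=35] avail[A=18 B=26 C=28] open={R3,R5,R6}
Step 10: cancel R3 -> on_hand[A=28 B=26 C=35] avail[A=18 B=26 C=35] open={R5,R6}
Step 11: reserve R7 A 9 -> on_hand[A=28 B=26 C=35] avail[A=9 B=26 C=35] open={R5,R6,R7}
Step 12: reserve R8 A 6 -> on_hand[A=28 B=26 C=35] avail[A=3 B=26 C=35] open={R5,R6,R7,R8}

Answer: A: 3
B: 26
C: 35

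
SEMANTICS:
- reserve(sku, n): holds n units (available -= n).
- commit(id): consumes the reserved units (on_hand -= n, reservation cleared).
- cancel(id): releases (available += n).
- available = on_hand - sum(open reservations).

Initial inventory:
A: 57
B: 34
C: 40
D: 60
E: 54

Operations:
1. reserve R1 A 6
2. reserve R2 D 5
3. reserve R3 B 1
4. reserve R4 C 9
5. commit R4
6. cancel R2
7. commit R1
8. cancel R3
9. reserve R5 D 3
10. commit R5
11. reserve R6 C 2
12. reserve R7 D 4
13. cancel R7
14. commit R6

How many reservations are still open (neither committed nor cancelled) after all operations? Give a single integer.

Answer: 0

Derivation:
Step 1: reserve R1 A 6 -> on_hand[A=57 B=34 C=40 D=60 E=54] avail[A=51 B=34 C=40 D=60 E=54] open={R1}
Step 2: reserve R2 D 5 -> on_hand[A=57 B=34 C=40 D=60 E=54] avail[A=51 B=34 C=40 D=55 E=54] open={R1,R2}
Step 3: reserve R3 B 1 -> on_hand[A=57 B=34 C=40 D=60 E=54] avail[A=51 B=33 C=40 D=55 E=54] open={R1,R2,R3}
Step 4: reserve R4 C 9 -> on_hand[A=57 B=34 C=40 D=60 E=54] avail[A=51 B=33 C=31 D=55 E=54] open={R1,R2,R3,R4}
Step 5: commit R4 -> on_hand[A=57 B=34 C=31 D=60 E=54] avail[A=51 B=33 C=31 D=55 E=54] open={R1,R2,R3}
Step 6: cancel R2 -> on_hand[A=57 B=34 C=31 D=60 E=54] avail[A=51 B=33 C=31 D=60 E=54] open={R1,R3}
Step 7: commit R1 -> on_hand[A=51 B=34 C=31 D=60 E=54] avail[A=51 B=33 C=31 D=60 E=54] open={R3}
Step 8: cancel R3 -> on_hand[A=51 B=34 C=31 D=60 E=54] avail[A=51 B=34 C=31 D=60 E=54] open={}
Step 9: reserve R5 D 3 -> on_hand[A=51 B=34 C=31 D=60 E=54] avail[A=51 B=34 C=31 D=57 E=54] open={R5}
Step 10: commit R5 -> on_hand[A=51 B=34 C=31 D=57 E=54] avail[A=51 B=34 C=31 D=57 E=54] open={}
Step 11: reserve R6 C 2 -> on_hand[A=51 B=34 C=31 D=57 E=54] avail[A=51 B=34 C=29 D=57 E=54] open={R6}
Step 12: reserve R7 D 4 -> on_hand[A=51 B=34 C=31 D=57 E=54] avail[A=51 B=34 C=29 D=53 E=54] open={R6,R7}
Step 13: cancel R7 -> on_hand[A=51 B=34 C=31 D=57 E=54] avail[A=51 B=34 C=29 D=57 E=54] open={R6}
Step 14: commit R6 -> on_hand[A=51 B=34 C=29 D=57 E=54] avail[A=51 B=34 C=29 D=57 E=54] open={}
Open reservations: [] -> 0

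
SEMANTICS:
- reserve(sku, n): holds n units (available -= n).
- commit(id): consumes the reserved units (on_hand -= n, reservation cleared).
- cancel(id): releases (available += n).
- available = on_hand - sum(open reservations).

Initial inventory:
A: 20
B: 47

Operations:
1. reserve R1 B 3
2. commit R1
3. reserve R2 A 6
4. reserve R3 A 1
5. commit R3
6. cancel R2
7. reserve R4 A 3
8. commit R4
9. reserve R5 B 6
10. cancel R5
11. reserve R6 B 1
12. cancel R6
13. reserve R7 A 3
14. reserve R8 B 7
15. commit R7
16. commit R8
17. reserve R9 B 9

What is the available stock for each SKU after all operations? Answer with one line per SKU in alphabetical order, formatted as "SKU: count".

Step 1: reserve R1 B 3 -> on_hand[A=20 B=47] avail[A=20 B=44] open={R1}
Step 2: commit R1 -> on_hand[A=20 B=44] avail[A=20 B=44] open={}
Step 3: reserve R2 A 6 -> on_hand[A=20 B=44] avail[A=14 B=44] open={R2}
Step 4: reserve R3 A 1 -> on_hand[A=20 B=44] avail[A=13 B=44] open={R2,R3}
Step 5: commit R3 -> on_hand[A=19 B=44] avail[A=13 B=44] open={R2}
Step 6: cancel R2 -> on_hand[A=19 B=44] avail[A=19 B=44] open={}
Step 7: reserve R4 A 3 -> on_hand[A=19 B=44] avail[A=16 B=44] open={R4}
Step 8: commit R4 -> on_hand[A=16 B=44] avail[A=16 B=44] open={}
Step 9: reserve R5 B 6 -> on_hand[A=16 B=44] avail[A=16 B=38] open={R5}
Step 10: cancel R5 -> on_hand[A=16 B=44] avail[A=16 B=44] open={}
Step 11: reserve R6 B 1 -> on_hand[A=16 B=44] avail[A=16 B=43] open={R6}
Step 12: cancel R6 -> on_hand[A=16 B=44] avail[A=16 B=44] open={}
Step 13: reserve R7 A 3 -> on_hand[A=16 B=44] avail[A=13 B=44] open={R7}
Step 14: reserve R8 B 7 -> on_hand[A=16 B=44] avail[A=13 B=37] open={R7,R8}
Step 15: commit R7 -> on_hand[A=13 B=44] avail[A=13 B=37] open={R8}
Step 16: commit R8 -> on_hand[A=13 B=37] avail[A=13 B=37] open={}
Step 17: reserve R9 B 9 -> on_hand[A=13 B=37] avail[A=13 B=28] open={R9}

Answer: A: 13
B: 28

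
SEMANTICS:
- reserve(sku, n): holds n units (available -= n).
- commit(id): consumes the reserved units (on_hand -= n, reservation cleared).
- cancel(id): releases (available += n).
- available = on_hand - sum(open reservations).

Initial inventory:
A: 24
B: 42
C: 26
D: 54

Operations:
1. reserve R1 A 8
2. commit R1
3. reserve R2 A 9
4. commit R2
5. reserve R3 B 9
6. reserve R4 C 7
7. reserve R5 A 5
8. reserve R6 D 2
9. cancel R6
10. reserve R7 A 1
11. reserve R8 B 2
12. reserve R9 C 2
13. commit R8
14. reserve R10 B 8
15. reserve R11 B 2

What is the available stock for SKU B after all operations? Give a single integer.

Answer: 21

Derivation:
Step 1: reserve R1 A 8 -> on_hand[A=24 B=42 C=26 D=54] avail[A=16 B=42 C=26 D=54] open={R1}
Step 2: commit R1 -> on_hand[A=16 B=42 C=26 D=54] avail[A=16 B=42 C=26 D=54] open={}
Step 3: reserve R2 A 9 -> on_hand[A=16 B=42 C=26 D=54] avail[A=7 B=42 C=26 D=54] open={R2}
Step 4: commit R2 -> on_hand[A=7 B=42 C=26 D=54] avail[A=7 B=42 C=26 D=54] open={}
Step 5: reserve R3 B 9 -> on_hand[A=7 B=42 C=26 D=54] avail[A=7 B=33 C=26 D=54] open={R3}
Step 6: reserve R4 C 7 -> on_hand[A=7 B=42 C=26 D=54] avail[A=7 B=33 C=19 D=54] open={R3,R4}
Step 7: reserve R5 A 5 -> on_hand[A=7 B=42 C=26 D=54] avail[A=2 B=33 C=19 D=54] open={R3,R4,R5}
Step 8: reserve R6 D 2 -> on_hand[A=7 B=42 C=26 D=54] avail[A=2 B=33 C=19 D=52] open={R3,R4,R5,R6}
Step 9: cancel R6 -> on_hand[A=7 B=42 C=26 D=54] avail[A=2 B=33 C=19 D=54] open={R3,R4,R5}
Step 10: reserve R7 A 1 -> on_hand[A=7 B=42 C=26 D=54] avail[A=1 B=33 C=19 D=54] open={R3,R4,R5,R7}
Step 11: reserve R8 B 2 -> on_hand[A=7 B=42 C=26 D=54] avail[A=1 B=31 C=19 D=54] open={R3,R4,R5,R7,R8}
Step 12: reserve R9 C 2 -> on_hand[A=7 B=42 C=26 D=54] avail[A=1 B=31 C=17 D=54] open={R3,R4,R5,R7,R8,R9}
Step 13: commit R8 -> on_hand[A=7 B=40 C=26 D=54] avail[A=1 B=31 C=17 D=54] open={R3,R4,R5,R7,R9}
Step 14: reserve R10 B 8 -> on_hand[A=7 B=40 C=26 D=54] avail[A=1 B=23 C=17 D=54] open={R10,R3,R4,R5,R7,R9}
Step 15: reserve R11 B 2 -> on_hand[A=7 B=40 C=26 D=54] avail[A=1 B=21 C=17 D=54] open={R10,R11,R3,R4,R5,R7,R9}
Final available[B] = 21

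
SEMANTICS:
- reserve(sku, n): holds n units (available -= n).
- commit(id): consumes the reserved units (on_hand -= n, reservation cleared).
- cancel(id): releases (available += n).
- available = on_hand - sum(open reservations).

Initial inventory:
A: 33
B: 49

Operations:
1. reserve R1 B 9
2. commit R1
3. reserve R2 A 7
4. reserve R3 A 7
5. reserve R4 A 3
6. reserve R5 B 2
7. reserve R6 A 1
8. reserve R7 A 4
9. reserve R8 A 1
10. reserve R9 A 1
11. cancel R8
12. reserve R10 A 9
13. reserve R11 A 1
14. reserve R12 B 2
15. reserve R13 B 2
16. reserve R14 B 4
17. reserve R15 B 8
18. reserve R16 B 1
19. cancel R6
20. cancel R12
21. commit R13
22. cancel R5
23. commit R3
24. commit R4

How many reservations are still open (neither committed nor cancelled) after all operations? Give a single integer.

Step 1: reserve R1 B 9 -> on_hand[A=33 B=49] avail[A=33 B=40] open={R1}
Step 2: commit R1 -> on_hand[A=33 B=40] avail[A=33 B=40] open={}
Step 3: reserve R2 A 7 -> on_hand[A=33 B=40] avail[A=26 B=40] open={R2}
Step 4: reserve R3 A 7 -> on_hand[A=33 B=40] avail[A=19 B=40] open={R2,R3}
Step 5: reserve R4 A 3 -> on_hand[A=33 B=40] avail[A=16 B=40] open={R2,R3,R4}
Step 6: reserve R5 B 2 -> on_hand[A=33 B=40] avail[A=16 B=38] open={R2,R3,R4,R5}
Step 7: reserve R6 A 1 -> on_hand[A=33 B=40] avail[A=15 B=38] open={R2,R3,R4,R5,R6}
Step 8: reserve R7 A 4 -> on_hand[A=33 B=40] avail[A=11 B=38] open={R2,R3,R4,R5,R6,R7}
Step 9: reserve R8 A 1 -> on_hand[A=33 B=40] avail[A=10 B=38] open={R2,R3,R4,R5,R6,R7,R8}
Step 10: reserve R9 A 1 -> on_hand[A=33 B=40] avail[A=9 B=38] open={R2,R3,R4,R5,R6,R7,R8,R9}
Step 11: cancel R8 -> on_hand[A=33 B=40] avail[A=10 B=38] open={R2,R3,R4,R5,R6,R7,R9}
Step 12: reserve R10 A 9 -> on_hand[A=33 B=40] avail[A=1 B=38] open={R10,R2,R3,R4,R5,R6,R7,R9}
Step 13: reserve R11 A 1 -> on_hand[A=33 B=40] avail[A=0 B=38] open={R10,R11,R2,R3,R4,R5,R6,R7,R9}
Step 14: reserve R12 B 2 -> on_hand[A=33 B=40] avail[A=0 B=36] open={R10,R11,R12,R2,R3,R4,R5,R6,R7,R9}
Step 15: reserve R13 B 2 -> on_hand[A=33 B=40] avail[A=0 B=34] open={R10,R11,R12,R13,R2,R3,R4,R5,R6,R7,R9}
Step 16: reserve R14 B 4 -> on_hand[A=33 B=40] avail[A=0 B=30] open={R10,R11,R12,R13,R14,R2,R3,R4,R5,R6,R7,R9}
Step 17: reserve R15 B 8 -> on_hand[A=33 B=40] avail[A=0 B=22] open={R10,R11,R12,R13,R14,R15,R2,R3,R4,R5,R6,R7,R9}
Step 18: reserve R16 B 1 -> on_hand[A=33 B=40] avail[A=0 B=21] open={R10,R11,R12,R13,R14,R15,R16,R2,R3,R4,R5,R6,R7,R9}
Step 19: cancel R6 -> on_hand[A=33 B=40] avail[A=1 B=21] open={R10,R11,R12,R13,R14,R15,R16,R2,R3,R4,R5,R7,R9}
Step 20: cancel R12 -> on_hand[A=33 B=40] avail[A=1 B=23] open={R10,R11,R13,R14,R15,R16,R2,R3,R4,R5,R7,R9}
Step 21: commit R13 -> on_hand[A=33 B=38] avail[A=1 B=23] open={R10,R11,R14,R15,R16,R2,R3,R4,R5,R7,R9}
Step 22: cancel R5 -> on_hand[A=33 B=38] avail[A=1 B=25] open={R10,R11,R14,R15,R16,R2,R3,R4,R7,R9}
Step 23: commit R3 -> on_hand[A=26 B=38] avail[A=1 B=25] open={R10,R11,R14,R15,R16,R2,R4,R7,R9}
Step 24: commit R4 -> on_hand[A=23 B=38] avail[A=1 B=25] open={R10,R11,R14,R15,R16,R2,R7,R9}
Open reservations: ['R10', 'R11', 'R14', 'R15', 'R16', 'R2', 'R7', 'R9'] -> 8

Answer: 8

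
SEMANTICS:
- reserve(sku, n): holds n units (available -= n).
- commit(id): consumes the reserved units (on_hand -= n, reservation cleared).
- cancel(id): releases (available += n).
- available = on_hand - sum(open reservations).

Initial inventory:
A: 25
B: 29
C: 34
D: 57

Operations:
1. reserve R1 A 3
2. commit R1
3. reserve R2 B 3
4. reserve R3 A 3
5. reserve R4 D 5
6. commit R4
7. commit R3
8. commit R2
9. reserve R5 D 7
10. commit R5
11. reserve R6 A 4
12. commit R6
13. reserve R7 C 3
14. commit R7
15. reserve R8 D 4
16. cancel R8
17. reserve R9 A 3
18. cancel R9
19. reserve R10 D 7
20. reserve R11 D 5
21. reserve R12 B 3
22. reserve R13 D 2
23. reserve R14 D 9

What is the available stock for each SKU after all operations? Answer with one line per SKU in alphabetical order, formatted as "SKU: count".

Step 1: reserve R1 A 3 -> on_hand[A=25 B=29 C=34 D=57] avail[A=22 B=29 C=34 D=57] open={R1}
Step 2: commit R1 -> on_hand[A=22 B=29 C=34 D=57] avail[A=22 B=29 C=34 D=57] open={}
Step 3: reserve R2 B 3 -> on_hand[A=22 B=29 C=34 D=57] avail[A=22 B=26 C=34 D=57] open={R2}
Step 4: reserve R3 A 3 -> on_hand[A=22 B=29 C=34 D=57] avail[A=19 B=26 C=34 D=57] open={R2,R3}
Step 5: reserve R4 D 5 -> on_hand[A=22 B=29 C=34 D=57] avail[A=19 B=26 C=34 D=52] open={R2,R3,R4}
Step 6: commit R4 -> on_hand[A=22 B=29 C=34 D=52] avail[A=19 B=26 C=34 D=52] open={R2,R3}
Step 7: commit R3 -> on_hand[A=19 B=29 C=34 D=52] avail[A=19 B=26 C=34 D=52] open={R2}
Step 8: commit R2 -> on_hand[A=19 B=26 C=34 D=52] avail[A=19 B=26 C=34 D=52] open={}
Step 9: reserve R5 D 7 -> on_hand[A=19 B=26 C=34 D=52] avail[A=19 B=26 C=34 D=45] open={R5}
Step 10: commit R5 -> on_hand[A=19 B=26 C=34 D=45] avail[A=19 B=26 C=34 D=45] open={}
Step 11: reserve R6 A 4 -> on_hand[A=19 B=26 C=34 D=45] avail[A=15 B=26 C=34 D=45] open={R6}
Step 12: commit R6 -> on_hand[A=15 B=26 C=34 D=45] avail[A=15 B=26 C=34 D=45] open={}
Step 13: reserve R7 C 3 -> on_hand[A=15 B=26 C=34 D=45] avail[A=15 B=26 C=31 D=45] open={R7}
Step 14: commit R7 -> on_hand[A=15 B=26 C=31 D=45] avail[A=15 B=26 C=31 D=45] open={}
Step 15: reserve R8 D 4 -> on_hand[A=15 B=26 C=31 D=45] avail[A=15 B=26 C=31 D=41] open={R8}
Step 16: cancel R8 -> on_hand[A=15 B=26 C=31 D=45] avail[A=15 B=26 C=31 D=45] open={}
Step 17: reserve R9 A 3 -> on_hand[A=15 B=26 C=31 D=45] avail[A=12 B=26 C=31 D=45] open={R9}
Step 18: cancel R9 -> on_hand[A=15 B=26 C=31 D=45] avail[A=15 B=26 C=31 D=45] open={}
Step 19: reserve R10 D 7 -> on_hand[A=15 B=26 C=31 D=45] avail[A=15 B=26 C=31 D=38] open={R10}
Step 20: reserve R11 D 5 -> on_hand[A=15 B=26 C=31 D=45] avail[A=15 B=26 C=31 D=33] open={R10,R11}
Step 21: reserve R12 B 3 -> on_hand[A=15 B=26 C=31 D=45] avail[A=15 B=23 C=31 D=33] open={R10,R11,R12}
Step 22: reserve R13 D 2 -> on_hand[A=15 B=26 C=31 D=45] avail[A=15 B=23 C=31 D=31] open={R10,R11,R12,R13}
Step 23: reserve R14 D 9 -> on_hand[A=15 B=26 C=31 D=45] avail[A=15 B=23 C=31 D=22] open={R10,R11,R12,R13,R14}

Answer: A: 15
B: 23
C: 31
D: 22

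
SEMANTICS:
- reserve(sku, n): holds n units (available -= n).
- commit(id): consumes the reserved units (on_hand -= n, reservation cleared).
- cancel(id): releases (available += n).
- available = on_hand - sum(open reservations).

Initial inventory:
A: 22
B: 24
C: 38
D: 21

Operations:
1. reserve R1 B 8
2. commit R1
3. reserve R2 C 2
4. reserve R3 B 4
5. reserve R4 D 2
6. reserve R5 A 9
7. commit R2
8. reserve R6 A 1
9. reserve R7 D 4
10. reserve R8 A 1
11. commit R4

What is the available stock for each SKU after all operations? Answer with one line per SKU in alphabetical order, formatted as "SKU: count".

Step 1: reserve R1 B 8 -> on_hand[A=22 B=24 C=38 D=21] avail[A=22 B=16 C=38 D=21] open={R1}
Step 2: commit R1 -> on_hand[A=22 B=16 C=38 D=21] avail[A=22 B=16 C=38 D=21] open={}
Step 3: reserve R2 C 2 -> on_hand[A=22 B=16 C=38 D=21] avail[A=22 B=16 C=36 D=21] open={R2}
Step 4: reserve R3 B 4 -> on_hand[A=22 B=16 C=38 D=21] avail[A=22 B=12 C=36 D=21] open={R2,R3}
Step 5: reserve R4 D 2 -> on_hand[A=22 B=16 C=38 D=21] avail[A=22 B=12 C=36 D=19] open={R2,R3,R4}
Step 6: reserve R5 A 9 -> on_hand[A=22 B=16 C=38 D=21] avail[A=13 B=12 C=36 D=19] open={R2,R3,R4,R5}
Step 7: commit R2 -> on_hand[A=22 B=16 C=36 D=21] avail[A=13 B=12 C=36 D=19] open={R3,R4,R5}
Step 8: reserve R6 A 1 -> on_hand[A=22 B=16 C=36 D=21] avail[A=12 B=12 C=36 D=19] open={R3,R4,R5,R6}
Step 9: reserve R7 D 4 -> on_hand[A=22 B=16 C=36 D=21] avail[A=12 B=12 C=36 D=15] open={R3,R4,R5,R6,R7}
Step 10: reserve R8 A 1 -> on_hand[A=22 B=16 C=36 D=21] avail[A=11 B=12 C=36 D=15] open={R3,R4,R5,R6,R7,R8}
Step 11: commit R4 -> on_hand[A=22 B=16 C=36 D=19] avail[A=11 B=12 C=36 D=15] open={R3,R5,R6,R7,R8}

Answer: A: 11
B: 12
C: 36
D: 15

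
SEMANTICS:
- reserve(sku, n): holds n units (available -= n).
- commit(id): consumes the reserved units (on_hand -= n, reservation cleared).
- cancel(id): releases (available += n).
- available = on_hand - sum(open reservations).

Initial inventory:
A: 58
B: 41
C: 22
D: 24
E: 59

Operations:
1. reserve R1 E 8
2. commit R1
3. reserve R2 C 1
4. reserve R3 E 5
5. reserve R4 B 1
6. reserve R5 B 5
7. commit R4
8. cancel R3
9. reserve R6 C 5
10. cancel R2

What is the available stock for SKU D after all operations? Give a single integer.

Step 1: reserve R1 E 8 -> on_hand[A=58 B=41 C=22 D=24 E=59] avail[A=58 B=41 C=22 D=24 E=51] open={R1}
Step 2: commit R1 -> on_hand[A=58 B=41 C=22 D=24 E=51] avail[A=58 B=41 C=22 D=24 E=51] open={}
Step 3: reserve R2 C 1 -> on_hand[A=58 B=41 C=22 D=24 E=51] avail[A=58 B=41 C=21 D=24 E=51] open={R2}
Step 4: reserve R3 E 5 -> on_hand[A=58 B=41 C=22 D=24 E=51] avail[A=58 B=41 C=21 D=24 E=46] open={R2,R3}
Step 5: reserve R4 B 1 -> on_hand[A=58 B=41 C=22 D=24 E=51] avail[A=58 B=40 C=21 D=24 E=46] open={R2,R3,R4}
Step 6: reserve R5 B 5 -> on_hand[A=58 B=41 C=22 D=24 E=51] avail[A=58 B=35 C=21 D=24 E=46] open={R2,R3,R4,R5}
Step 7: commit R4 -> on_hand[A=58 B=40 C=22 D=24 E=51] avail[A=58 B=35 C=21 D=24 E=46] open={R2,R3,R5}
Step 8: cancel R3 -> on_hand[A=58 B=40 C=22 D=24 E=51] avail[A=58 B=35 C=21 D=24 E=51] open={R2,R5}
Step 9: reserve R6 C 5 -> on_hand[A=58 B=40 C=22 D=24 E=51] avail[A=58 B=35 C=16 D=24 E=51] open={R2,R5,R6}
Step 10: cancel R2 -> on_hand[A=58 B=40 C=22 D=24 E=51] avail[A=58 B=35 C=17 D=24 E=51] open={R5,R6}
Final available[D] = 24

Answer: 24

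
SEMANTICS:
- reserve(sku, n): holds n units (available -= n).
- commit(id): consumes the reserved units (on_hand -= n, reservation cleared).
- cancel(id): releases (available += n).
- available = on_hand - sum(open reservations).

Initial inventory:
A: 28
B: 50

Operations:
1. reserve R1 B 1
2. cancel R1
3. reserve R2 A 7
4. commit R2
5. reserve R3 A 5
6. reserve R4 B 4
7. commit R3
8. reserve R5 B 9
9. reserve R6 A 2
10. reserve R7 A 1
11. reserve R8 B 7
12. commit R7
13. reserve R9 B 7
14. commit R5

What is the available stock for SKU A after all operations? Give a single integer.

Answer: 13

Derivation:
Step 1: reserve R1 B 1 -> on_hand[A=28 B=50] avail[A=28 B=49] open={R1}
Step 2: cancel R1 -> on_hand[A=28 B=50] avail[A=28 B=50] open={}
Step 3: reserve R2 A 7 -> on_hand[A=28 B=50] avail[A=21 B=50] open={R2}
Step 4: commit R2 -> on_hand[A=21 B=50] avail[A=21 B=50] open={}
Step 5: reserve R3 A 5 -> on_hand[A=21 B=50] avail[A=16 B=50] open={R3}
Step 6: reserve R4 B 4 -> on_hand[A=21 B=50] avail[A=16 B=46] open={R3,R4}
Step 7: commit R3 -> on_hand[A=16 B=50] avail[A=16 B=46] open={R4}
Step 8: reserve R5 B 9 -> on_hand[A=16 B=50] avail[A=16 B=37] open={R4,R5}
Step 9: reserve R6 A 2 -> on_hand[A=16 B=50] avail[A=14 B=37] open={R4,R5,R6}
Step 10: reserve R7 A 1 -> on_hand[A=16 B=50] avail[A=13 B=37] open={R4,R5,R6,R7}
Step 11: reserve R8 B 7 -> on_hand[A=16 B=50] avail[A=13 B=30] open={R4,R5,R6,R7,R8}
Step 12: commit R7 -> on_hand[A=15 B=50] avail[A=13 B=30] open={R4,R5,R6,R8}
Step 13: reserve R9 B 7 -> on_hand[A=15 B=50] avail[A=13 B=23] open={R4,R5,R6,R8,R9}
Step 14: commit R5 -> on_hand[A=15 B=41] avail[A=13 B=23] open={R4,R6,R8,R9}
Final available[A] = 13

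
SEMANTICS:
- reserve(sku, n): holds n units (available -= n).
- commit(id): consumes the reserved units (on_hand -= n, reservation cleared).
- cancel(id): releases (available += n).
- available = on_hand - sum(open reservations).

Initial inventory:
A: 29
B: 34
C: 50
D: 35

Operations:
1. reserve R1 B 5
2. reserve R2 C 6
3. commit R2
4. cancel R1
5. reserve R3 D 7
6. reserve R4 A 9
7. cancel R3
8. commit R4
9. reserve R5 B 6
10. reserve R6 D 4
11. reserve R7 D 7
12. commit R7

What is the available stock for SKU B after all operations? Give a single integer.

Answer: 28

Derivation:
Step 1: reserve R1 B 5 -> on_hand[A=29 B=34 C=50 D=35] avail[A=29 B=29 C=50 D=35] open={R1}
Step 2: reserve R2 C 6 -> on_hand[A=29 B=34 C=50 D=35] avail[A=29 B=29 C=44 D=35] open={R1,R2}
Step 3: commit R2 -> on_hand[A=29 B=34 C=44 D=35] avail[A=29 B=29 C=44 D=35] open={R1}
Step 4: cancel R1 -> on_hand[A=29 B=34 C=44 D=35] avail[A=29 B=34 C=44 D=35] open={}
Step 5: reserve R3 D 7 -> on_hand[A=29 B=34 C=44 D=35] avail[A=29 B=34 C=44 D=28] open={R3}
Step 6: reserve R4 A 9 -> on_hand[A=29 B=34 C=44 D=35] avail[A=20 B=34 C=44 D=28] open={R3,R4}
Step 7: cancel R3 -> on_hand[A=29 B=34 C=44 D=35] avail[A=20 B=34 C=44 D=35] open={R4}
Step 8: commit R4 -> on_hand[A=20 B=34 C=44 D=35] avail[A=20 B=34 C=44 D=35] open={}
Step 9: reserve R5 B 6 -> on_hand[A=20 B=34 C=44 D=35] avail[A=20 B=28 C=44 D=35] open={R5}
Step 10: reserve R6 D 4 -> on_hand[A=20 B=34 C=44 D=35] avail[A=20 B=28 C=44 D=31] open={R5,R6}
Step 11: reserve R7 D 7 -> on_hand[A=20 B=34 C=44 D=35] avail[A=20 B=28 C=44 D=24] open={R5,R6,R7}
Step 12: commit R7 -> on_hand[A=20 B=34 C=44 D=28] avail[A=20 B=28 C=44 D=24] open={R5,R6}
Final available[B] = 28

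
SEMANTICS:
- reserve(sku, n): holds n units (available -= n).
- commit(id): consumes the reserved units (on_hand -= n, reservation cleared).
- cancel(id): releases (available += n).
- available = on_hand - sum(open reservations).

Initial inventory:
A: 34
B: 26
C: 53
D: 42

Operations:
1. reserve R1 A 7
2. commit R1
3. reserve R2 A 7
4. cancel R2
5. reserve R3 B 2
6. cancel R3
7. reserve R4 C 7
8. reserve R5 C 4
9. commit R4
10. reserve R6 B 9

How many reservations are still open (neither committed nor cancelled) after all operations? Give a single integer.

Answer: 2

Derivation:
Step 1: reserve R1 A 7 -> on_hand[A=34 B=26 C=53 D=42] avail[A=27 B=26 C=53 D=42] open={R1}
Step 2: commit R1 -> on_hand[A=27 B=26 C=53 D=42] avail[A=27 B=26 C=53 D=42] open={}
Step 3: reserve R2 A 7 -> on_hand[A=27 B=26 C=53 D=42] avail[A=20 B=26 C=53 D=42] open={R2}
Step 4: cancel R2 -> on_hand[A=27 B=26 C=53 D=42] avail[A=27 B=26 C=53 D=42] open={}
Step 5: reserve R3 B 2 -> on_hand[A=27 B=26 C=53 D=42] avail[A=27 B=24 C=53 D=42] open={R3}
Step 6: cancel R3 -> on_hand[A=27 B=26 C=53 D=42] avail[A=27 B=26 C=53 D=42] open={}
Step 7: reserve R4 C 7 -> on_hand[A=27 B=26 C=53 D=42] avail[A=27 B=26 C=46 D=42] open={R4}
Step 8: reserve R5 C 4 -> on_hand[A=27 B=26 C=53 D=42] avail[A=27 B=26 C=42 D=42] open={R4,R5}
Step 9: commit R4 -> on_hand[A=27 B=26 C=46 D=42] avail[A=27 B=26 C=42 D=42] open={R5}
Step 10: reserve R6 B 9 -> on_hand[A=27 B=26 C=46 D=42] avail[A=27 B=17 C=42 D=42] open={R5,R6}
Open reservations: ['R5', 'R6'] -> 2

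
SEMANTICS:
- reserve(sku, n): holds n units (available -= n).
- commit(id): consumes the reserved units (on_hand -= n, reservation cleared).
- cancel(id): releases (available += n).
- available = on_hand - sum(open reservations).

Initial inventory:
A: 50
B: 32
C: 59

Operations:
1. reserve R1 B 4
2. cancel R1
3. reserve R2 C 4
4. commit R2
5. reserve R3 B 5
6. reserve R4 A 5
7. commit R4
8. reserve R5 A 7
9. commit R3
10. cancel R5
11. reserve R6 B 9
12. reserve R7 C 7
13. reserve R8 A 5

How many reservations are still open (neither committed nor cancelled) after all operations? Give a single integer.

Answer: 3

Derivation:
Step 1: reserve R1 B 4 -> on_hand[A=50 B=32 C=59] avail[A=50 B=28 C=59] open={R1}
Step 2: cancel R1 -> on_hand[A=50 B=32 C=59] avail[A=50 B=32 C=59] open={}
Step 3: reserve R2 C 4 -> on_hand[A=50 B=32 C=59] avail[A=50 B=32 C=55] open={R2}
Step 4: commit R2 -> on_hand[A=50 B=32 C=55] avail[A=50 B=32 C=55] open={}
Step 5: reserve R3 B 5 -> on_hand[A=50 B=32 C=55] avail[A=50 B=27 C=55] open={R3}
Step 6: reserve R4 A 5 -> on_hand[A=50 B=32 C=55] avail[A=45 B=27 C=55] open={R3,R4}
Step 7: commit R4 -> on_hand[A=45 B=32 C=55] avail[A=45 B=27 C=55] open={R3}
Step 8: reserve R5 A 7 -> on_hand[A=45 B=32 C=55] avail[A=38 B=27 C=55] open={R3,R5}
Step 9: commit R3 -> on_hand[A=45 B=27 C=55] avail[A=38 B=27 C=55] open={R5}
Step 10: cancel R5 -> on_hand[A=45 B=27 C=55] avail[A=45 B=27 C=55] open={}
Step 11: reserve R6 B 9 -> on_hand[A=45 B=27 C=55] avail[A=45 B=18 C=55] open={R6}
Step 12: reserve R7 C 7 -> on_hand[A=45 B=27 C=55] avail[A=45 B=18 C=48] open={R6,R7}
Step 13: reserve R8 A 5 -> on_hand[A=45 B=27 C=55] avail[A=40 B=18 C=48] open={R6,R7,R8}
Open reservations: ['R6', 'R7', 'R8'] -> 3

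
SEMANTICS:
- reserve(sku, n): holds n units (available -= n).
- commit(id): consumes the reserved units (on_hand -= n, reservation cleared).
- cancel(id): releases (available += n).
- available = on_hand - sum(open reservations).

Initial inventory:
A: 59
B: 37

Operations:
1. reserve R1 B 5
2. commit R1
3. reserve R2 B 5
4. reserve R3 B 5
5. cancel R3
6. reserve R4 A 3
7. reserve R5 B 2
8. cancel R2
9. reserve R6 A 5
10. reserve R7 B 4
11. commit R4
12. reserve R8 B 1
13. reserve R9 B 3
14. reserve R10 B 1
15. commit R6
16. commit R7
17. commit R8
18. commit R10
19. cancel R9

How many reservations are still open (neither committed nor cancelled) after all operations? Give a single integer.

Step 1: reserve R1 B 5 -> on_hand[A=59 B=37] avail[A=59 B=32] open={R1}
Step 2: commit R1 -> on_hand[A=59 B=32] avail[A=59 B=32] open={}
Step 3: reserve R2 B 5 -> on_hand[A=59 B=32] avail[A=59 B=27] open={R2}
Step 4: reserve R3 B 5 -> on_hand[A=59 B=32] avail[A=59 B=22] open={R2,R3}
Step 5: cancel R3 -> on_hand[A=59 B=32] avail[A=59 B=27] open={R2}
Step 6: reserve R4 A 3 -> on_hand[A=59 B=32] avail[A=56 B=27] open={R2,R4}
Step 7: reserve R5 B 2 -> on_hand[A=59 B=32] avail[A=56 B=25] open={R2,R4,R5}
Step 8: cancel R2 -> on_hand[A=59 B=32] avail[A=56 B=30] open={R4,R5}
Step 9: reserve R6 A 5 -> on_hand[A=59 B=32] avail[A=51 B=30] open={R4,R5,R6}
Step 10: reserve R7 B 4 -> on_hand[A=59 B=32] avail[A=51 B=26] open={R4,R5,R6,R7}
Step 11: commit R4 -> on_hand[A=56 B=32] avail[A=51 B=26] open={R5,R6,R7}
Step 12: reserve R8 B 1 -> on_hand[A=56 B=32] avail[A=51 B=25] open={R5,R6,R7,R8}
Step 13: reserve R9 B 3 -> on_hand[A=56 B=32] avail[A=51 B=22] open={R5,R6,R7,R8,R9}
Step 14: reserve R10 B 1 -> on_hand[A=56 B=32] avail[A=51 B=21] open={R10,R5,R6,R7,R8,R9}
Step 15: commit R6 -> on_hand[A=51 B=32] avail[A=51 B=21] open={R10,R5,R7,R8,R9}
Step 16: commit R7 -> on_hand[A=51 B=28] avail[A=51 B=21] open={R10,R5,R8,R9}
Step 17: commit R8 -> on_hand[A=51 B=27] avail[A=51 B=21] open={R10,R5,R9}
Step 18: commit R10 -> on_hand[A=51 B=26] avail[A=51 B=21] open={R5,R9}
Step 19: cancel R9 -> on_hand[A=51 B=26] avail[A=51 B=24] open={R5}
Open reservations: ['R5'] -> 1

Answer: 1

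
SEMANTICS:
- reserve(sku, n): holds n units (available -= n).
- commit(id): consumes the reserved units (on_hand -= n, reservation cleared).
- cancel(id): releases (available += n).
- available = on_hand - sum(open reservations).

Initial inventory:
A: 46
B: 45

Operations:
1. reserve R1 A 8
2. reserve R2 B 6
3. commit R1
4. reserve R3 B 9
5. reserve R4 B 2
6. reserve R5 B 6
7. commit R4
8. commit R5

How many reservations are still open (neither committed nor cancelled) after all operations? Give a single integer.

Step 1: reserve R1 A 8 -> on_hand[A=46 B=45] avail[A=38 B=45] open={R1}
Step 2: reserve R2 B 6 -> on_hand[A=46 B=45] avail[A=38 B=39] open={R1,R2}
Step 3: commit R1 -> on_hand[A=38 B=45] avail[A=38 B=39] open={R2}
Step 4: reserve R3 B 9 -> on_hand[A=38 B=45] avail[A=38 B=30] open={R2,R3}
Step 5: reserve R4 B 2 -> on_hand[A=38 B=45] avail[A=38 B=28] open={R2,R3,R4}
Step 6: reserve R5 B 6 -> on_hand[A=38 B=45] avail[A=38 B=22] open={R2,R3,R4,R5}
Step 7: commit R4 -> on_hand[A=38 B=43] avail[A=38 B=22] open={R2,R3,R5}
Step 8: commit R5 -> on_hand[A=38 B=37] avail[A=38 B=22] open={R2,R3}
Open reservations: ['R2', 'R3'] -> 2

Answer: 2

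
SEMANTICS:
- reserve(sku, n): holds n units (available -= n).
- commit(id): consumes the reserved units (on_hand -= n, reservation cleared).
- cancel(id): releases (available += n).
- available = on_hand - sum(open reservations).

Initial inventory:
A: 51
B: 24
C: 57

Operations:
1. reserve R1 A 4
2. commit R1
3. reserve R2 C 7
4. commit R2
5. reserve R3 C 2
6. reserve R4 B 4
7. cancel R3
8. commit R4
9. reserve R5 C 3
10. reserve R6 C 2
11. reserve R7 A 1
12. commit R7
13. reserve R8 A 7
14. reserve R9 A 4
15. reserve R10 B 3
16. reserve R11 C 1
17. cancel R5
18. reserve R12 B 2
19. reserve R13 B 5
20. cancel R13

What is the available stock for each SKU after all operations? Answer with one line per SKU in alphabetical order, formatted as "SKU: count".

Answer: A: 35
B: 15
C: 47

Derivation:
Step 1: reserve R1 A 4 -> on_hand[A=51 B=24 C=57] avail[A=47 B=24 C=57] open={R1}
Step 2: commit R1 -> on_hand[A=47 B=24 C=57] avail[A=47 B=24 C=57] open={}
Step 3: reserve R2 C 7 -> on_hand[A=47 B=24 C=57] avail[A=47 B=24 C=50] open={R2}
Step 4: commit R2 -> on_hand[A=47 B=24 C=50] avail[A=47 B=24 C=50] open={}
Step 5: reserve R3 C 2 -> on_hand[A=47 B=24 C=50] avail[A=47 B=24 C=48] open={R3}
Step 6: reserve R4 B 4 -> on_hand[A=47 B=24 C=50] avail[A=47 B=20 C=48] open={R3,R4}
Step 7: cancel R3 -> on_hand[A=47 B=24 C=50] avail[A=47 B=20 C=50] open={R4}
Step 8: commit R4 -> on_hand[A=47 B=20 C=50] avail[A=47 B=20 C=50] open={}
Step 9: reserve R5 C 3 -> on_hand[A=47 B=20 C=50] avail[A=47 B=20 C=47] open={R5}
Step 10: reserve R6 C 2 -> on_hand[A=47 B=20 C=50] avail[A=47 B=20 C=45] open={R5,R6}
Step 11: reserve R7 A 1 -> on_hand[A=47 B=20 C=50] avail[A=46 B=20 C=45] open={R5,R6,R7}
Step 12: commit R7 -> on_hand[A=46 B=20 C=50] avail[A=46 B=20 C=45] open={R5,R6}
Step 13: reserve R8 A 7 -> on_hand[A=46 B=20 C=50] avail[A=39 B=20 C=45] open={R5,R6,R8}
Step 14: reserve R9 A 4 -> on_hand[A=46 B=20 C=50] avail[A=35 B=20 C=45] open={R5,R6,R8,R9}
Step 15: reserve R10 B 3 -> on_hand[A=46 B=20 C=50] avail[A=35 B=17 C=45] open={R10,R5,R6,R8,R9}
Step 16: reserve R11 C 1 -> on_hand[A=46 B=20 C=50] avail[A=35 B=17 C=44] open={R10,R11,R5,R6,R8,R9}
Step 17: cancel R5 -> on_hand[A=46 B=20 C=50] avail[A=35 B=17 C=47] open={R10,R11,R6,R8,R9}
Step 18: reserve R12 B 2 -> on_hand[A=46 B=20 C=50] avail[A=35 B=15 C=47] open={R10,R11,R12,R6,R8,R9}
Step 19: reserve R13 B 5 -> on_hand[A=46 B=20 C=50] avail[A=35 B=10 C=47] open={R10,R11,R12,R13,R6,R8,R9}
Step 20: cancel R13 -> on_hand[A=46 B=20 C=50] avail[A=35 B=15 C=47] open={R10,R11,R12,R6,R8,R9}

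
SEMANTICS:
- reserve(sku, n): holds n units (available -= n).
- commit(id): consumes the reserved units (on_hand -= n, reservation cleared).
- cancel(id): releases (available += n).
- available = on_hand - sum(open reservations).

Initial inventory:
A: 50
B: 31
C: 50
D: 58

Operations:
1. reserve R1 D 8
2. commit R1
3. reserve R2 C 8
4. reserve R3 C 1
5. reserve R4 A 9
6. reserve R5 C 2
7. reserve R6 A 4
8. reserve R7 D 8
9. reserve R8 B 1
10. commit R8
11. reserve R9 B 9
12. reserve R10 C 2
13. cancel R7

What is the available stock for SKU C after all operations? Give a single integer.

Step 1: reserve R1 D 8 -> on_hand[A=50 B=31 C=50 D=58] avail[A=50 B=31 C=50 D=50] open={R1}
Step 2: commit R1 -> on_hand[A=50 B=31 C=50 D=50] avail[A=50 B=31 C=50 D=50] open={}
Step 3: reserve R2 C 8 -> on_hand[A=50 B=31 C=50 D=50] avail[A=50 B=31 C=42 D=50] open={R2}
Step 4: reserve R3 C 1 -> on_hand[A=50 B=31 C=50 D=50] avail[A=50 B=31 C=41 D=50] open={R2,R3}
Step 5: reserve R4 A 9 -> on_hand[A=50 B=31 C=50 D=50] avail[A=41 B=31 C=41 D=50] open={R2,R3,R4}
Step 6: reserve R5 C 2 -> on_hand[A=50 B=31 C=50 D=50] avail[A=41 B=31 C=39 D=50] open={R2,R3,R4,R5}
Step 7: reserve R6 A 4 -> on_hand[A=50 B=31 C=50 D=50] avail[A=37 B=31 C=39 D=50] open={R2,R3,R4,R5,R6}
Step 8: reserve R7 D 8 -> on_hand[A=50 B=31 C=50 D=50] avail[A=37 B=31 C=39 D=42] open={R2,R3,R4,R5,R6,R7}
Step 9: reserve R8 B 1 -> on_hand[A=50 B=31 C=50 D=50] avail[A=37 B=30 C=39 D=42] open={R2,R3,R4,R5,R6,R7,R8}
Step 10: commit R8 -> on_hand[A=50 B=30 C=50 D=50] avail[A=37 B=30 C=39 D=42] open={R2,R3,R4,R5,R6,R7}
Step 11: reserve R9 B 9 -> on_hand[A=50 B=30 C=50 D=50] avail[A=37 B=21 C=39 D=42] open={R2,R3,R4,R5,R6,R7,R9}
Step 12: reserve R10 C 2 -> on_hand[A=50 B=30 C=50 D=50] avail[A=37 B=21 C=37 D=42] open={R10,R2,R3,R4,R5,R6,R7,R9}
Step 13: cancel R7 -> on_hand[A=50 B=30 C=50 D=50] avail[A=37 B=21 C=37 D=50] open={R10,R2,R3,R4,R5,R6,R9}
Final available[C] = 37

Answer: 37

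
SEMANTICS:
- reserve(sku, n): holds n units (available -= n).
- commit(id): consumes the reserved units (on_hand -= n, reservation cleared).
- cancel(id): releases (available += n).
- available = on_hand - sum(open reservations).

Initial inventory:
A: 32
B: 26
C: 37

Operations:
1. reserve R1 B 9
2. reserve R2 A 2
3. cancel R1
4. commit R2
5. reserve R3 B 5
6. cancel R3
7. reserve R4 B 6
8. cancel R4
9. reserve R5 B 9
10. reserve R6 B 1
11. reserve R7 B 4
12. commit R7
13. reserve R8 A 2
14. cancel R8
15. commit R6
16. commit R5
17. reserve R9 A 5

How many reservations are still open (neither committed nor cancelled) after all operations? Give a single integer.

Step 1: reserve R1 B 9 -> on_hand[A=32 B=26 C=37] avail[A=32 B=17 C=37] open={R1}
Step 2: reserve R2 A 2 -> on_hand[A=32 B=26 C=37] avail[A=30 B=17 C=37] open={R1,R2}
Step 3: cancel R1 -> on_hand[A=32 B=26 C=37] avail[A=30 B=26 C=37] open={R2}
Step 4: commit R2 -> on_hand[A=30 B=26 C=37] avail[A=30 B=26 C=37] open={}
Step 5: reserve R3 B 5 -> on_hand[A=30 B=26 C=37] avail[A=30 B=21 C=37] open={R3}
Step 6: cancel R3 -> on_hand[A=30 B=26 C=37] avail[A=30 B=26 C=37] open={}
Step 7: reserve R4 B 6 -> on_hand[A=30 B=26 C=37] avail[A=30 B=20 C=37] open={R4}
Step 8: cancel R4 -> on_hand[A=30 B=26 C=37] avail[A=30 B=26 C=37] open={}
Step 9: reserve R5 B 9 -> on_hand[A=30 B=26 C=37] avail[A=30 B=17 C=37] open={R5}
Step 10: reserve R6 B 1 -> on_hand[A=30 B=26 C=37] avail[A=30 B=16 C=37] open={R5,R6}
Step 11: reserve R7 B 4 -> on_hand[A=30 B=26 C=37] avail[A=30 B=12 C=37] open={R5,R6,R7}
Step 12: commit R7 -> on_hand[A=30 B=22 C=37] avail[A=30 B=12 C=37] open={R5,R6}
Step 13: reserve R8 A 2 -> on_hand[A=30 B=22 C=37] avail[A=28 B=12 C=37] open={R5,R6,R8}
Step 14: cancel R8 -> on_hand[A=30 B=22 C=37] avail[A=30 B=12 C=37] open={R5,R6}
Step 15: commit R6 -> on_hand[A=30 B=21 C=37] avail[A=30 B=12 C=37] open={R5}
Step 16: commit R5 -> on_hand[A=30 B=12 C=37] avail[A=30 B=12 C=37] open={}
Step 17: reserve R9 A 5 -> on_hand[A=30 B=12 C=37] avail[A=25 B=12 C=37] open={R9}
Open reservations: ['R9'] -> 1

Answer: 1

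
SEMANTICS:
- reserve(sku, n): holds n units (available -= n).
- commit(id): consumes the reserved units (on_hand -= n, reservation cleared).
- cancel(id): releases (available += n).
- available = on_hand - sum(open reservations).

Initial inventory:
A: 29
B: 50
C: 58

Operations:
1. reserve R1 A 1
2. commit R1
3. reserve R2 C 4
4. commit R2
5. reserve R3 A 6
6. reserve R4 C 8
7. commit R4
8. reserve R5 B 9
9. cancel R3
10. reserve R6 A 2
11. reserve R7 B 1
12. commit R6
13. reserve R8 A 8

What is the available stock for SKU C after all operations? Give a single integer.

Answer: 46

Derivation:
Step 1: reserve R1 A 1 -> on_hand[A=29 B=50 C=58] avail[A=28 B=50 C=58] open={R1}
Step 2: commit R1 -> on_hand[A=28 B=50 C=58] avail[A=28 B=50 C=58] open={}
Step 3: reserve R2 C 4 -> on_hand[A=28 B=50 C=58] avail[A=28 B=50 C=54] open={R2}
Step 4: commit R2 -> on_hand[A=28 B=50 C=54] avail[A=28 B=50 C=54] open={}
Step 5: reserve R3 A 6 -> on_hand[A=28 B=50 C=54] avail[A=22 B=50 C=54] open={R3}
Step 6: reserve R4 C 8 -> on_hand[A=28 B=50 C=54] avail[A=22 B=50 C=46] open={R3,R4}
Step 7: commit R4 -> on_hand[A=28 B=50 C=46] avail[A=22 B=50 C=46] open={R3}
Step 8: reserve R5 B 9 -> on_hand[A=28 B=50 C=46] avail[A=22 B=41 C=46] open={R3,R5}
Step 9: cancel R3 -> on_hand[A=28 B=50 C=46] avail[A=28 B=41 C=46] open={R5}
Step 10: reserve R6 A 2 -> on_hand[A=28 B=50 C=46] avail[A=26 B=41 C=46] open={R5,R6}
Step 11: reserve R7 B 1 -> on_hand[A=28 B=50 C=46] avail[A=26 B=40 C=46] open={R5,R6,R7}
Step 12: commit R6 -> on_hand[A=26 B=50 C=46] avail[A=26 B=40 C=46] open={R5,R7}
Step 13: reserve R8 A 8 -> on_hand[A=26 B=50 C=46] avail[A=18 B=40 C=46] open={R5,R7,R8}
Final available[C] = 46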